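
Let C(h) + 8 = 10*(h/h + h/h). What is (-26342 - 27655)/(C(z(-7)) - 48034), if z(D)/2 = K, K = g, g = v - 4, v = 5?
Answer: 53997/48022 ≈ 1.1244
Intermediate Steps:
g = 1 (g = 5 - 4 = 1)
K = 1
z(D) = 2 (z(D) = 2*1 = 2)
C(h) = 12 (C(h) = -8 + 10*(h/h + h/h) = -8 + 10*(1 + 1) = -8 + 10*2 = -8 + 20 = 12)
(-26342 - 27655)/(C(z(-7)) - 48034) = (-26342 - 27655)/(12 - 48034) = -53997/(-48022) = -53997*(-1/48022) = 53997/48022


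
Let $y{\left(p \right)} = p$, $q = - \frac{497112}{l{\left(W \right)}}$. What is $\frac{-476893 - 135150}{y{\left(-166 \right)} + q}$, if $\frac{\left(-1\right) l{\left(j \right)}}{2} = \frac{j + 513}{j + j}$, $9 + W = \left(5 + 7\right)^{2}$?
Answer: $- \frac{612043}{103399} \approx -5.9192$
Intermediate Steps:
$W = 135$ ($W = -9 + \left(5 + 7\right)^{2} = -9 + 12^{2} = -9 + 144 = 135$)
$l{\left(j \right)} = - \frac{513 + j}{j}$ ($l{\left(j \right)} = - 2 \frac{j + 513}{j + j} = - 2 \frac{513 + j}{2 j} = - \frac{513 + j}{j}$)
$q = 103565$ ($q = - \frac{497112}{\frac{1}{135} \left(-513 - 135\right)} = - \frac{497112}{\frac{1}{135} \left(-648\right)} = - \frac{497112}{- \frac{24}{5}} = \left(-497112\right) \left(- \frac{5}{24}\right) = 103565$)
$\frac{-476893 - 135150}{y{\left(-166 \right)} + q} = \frac{-476893 - 135150}{-166 + 103565} = - \frac{612043}{103399}$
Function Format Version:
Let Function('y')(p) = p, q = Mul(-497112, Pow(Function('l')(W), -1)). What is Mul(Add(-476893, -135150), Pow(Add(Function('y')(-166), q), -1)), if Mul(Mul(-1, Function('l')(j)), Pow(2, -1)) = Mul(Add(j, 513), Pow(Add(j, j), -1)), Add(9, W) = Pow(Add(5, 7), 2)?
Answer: Rational(-612043, 103399) ≈ -5.9192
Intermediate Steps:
W = 135 (W = Add(-9, Pow(Add(5, 7), 2)) = Add(-9, Pow(12, 2)) = Add(-9, 144) = 135)
Function('l')(j) = Mul(-1, Pow(j, -1), Add(513, j)) (Function('l')(j) = Mul(-2, Mul(Add(j, 513), Pow(Add(j, j), -1))) = Mul(-2, Mul(Add(513, j), Pow(Mul(2, j), -1))) = Mul(-2, Mul(Add(513, j), Mul(Rational(1, 2), Pow(j, -1)))) = Mul(-2, Mul(Rational(1, 2), Pow(j, -1), Add(513, j))) = Mul(-1, Pow(j, -1), Add(513, j)))
q = 103565 (q = Mul(-497112, Pow(Mul(Pow(135, -1), Add(-513, Mul(-1, 135))), -1)) = Mul(-497112, Pow(Mul(Rational(1, 135), Add(-513, -135)), -1)) = Mul(-497112, Pow(Mul(Rational(1, 135), -648), -1)) = Mul(-497112, Pow(Rational(-24, 5), -1)) = Mul(-497112, Rational(-5, 24)) = 103565)
Mul(Add(-476893, -135150), Pow(Add(Function('y')(-166), q), -1)) = Mul(Add(-476893, -135150), Pow(Add(-166, 103565), -1)) = Mul(-612043, Pow(103399, -1)) = Mul(-612043, Rational(1, 103399)) = Rational(-612043, 103399)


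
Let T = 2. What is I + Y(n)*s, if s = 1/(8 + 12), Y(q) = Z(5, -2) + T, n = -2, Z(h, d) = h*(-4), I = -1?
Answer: -19/10 ≈ -1.9000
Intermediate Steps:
Z(h, d) = -4*h
Y(q) = -18 (Y(q) = -4*5 + 2 = -20 + 2 = -18)
s = 1/20 ≈ 0.050000
I + Y(n)*s = -1 - 18*1/20 = -1 - 9/10 = -19/10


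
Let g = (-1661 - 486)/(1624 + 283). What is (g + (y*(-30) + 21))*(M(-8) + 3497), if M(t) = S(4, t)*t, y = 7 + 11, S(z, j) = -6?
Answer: -3516214600/1907 ≈ -1.8438e+6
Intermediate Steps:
y = 18
g = -2147/1907 ≈ -1.1259
M(t) = -6*t
(g + (y*(-30) + 21))*(M(-8) + 3497) = (-2147/1907 + (18*(-30) + 21))*(-6*(-8) + 3497) = (-2147/1907 + (-540 + 21))*(48 + 3497) = (-2147/1907 - 519)*3545 = -991880/1907*3545 = -3516214600/1907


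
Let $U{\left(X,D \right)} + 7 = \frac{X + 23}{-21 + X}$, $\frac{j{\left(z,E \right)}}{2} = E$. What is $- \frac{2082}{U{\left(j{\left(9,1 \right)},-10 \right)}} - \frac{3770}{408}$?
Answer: $\frac{3886001}{16116} \approx 241.13$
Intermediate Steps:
$j{\left(z,E \right)} = 2 E$
$U{\left(X,D \right)} = -7 + \frac{23 + X}{-21 + X}$ ($U{\left(X,D \right)} = -7 + \frac{X + 23}{-21 + X} = -7 + \frac{23 + X}{-21 + X}$)
$- \frac{2082}{U{\left(j{\left(9,1 \right)},-10 \right)}} - \frac{3770}{408} = - \frac{2082}{2 \frac{1}{-21 + 2 \cdot 1} \left(85 - 3 \cdot 2 \cdot 1\right)} - \frac{3770}{408} = - \frac{2082}{2 \frac{1}{-21 + 2} \left(85 - 6\right)} - \frac{1885}{204} = - \frac{2082}{2 \frac{1}{-19} \left(85 - 6\right)} - \frac{1885}{204} = - \frac{2082}{2 \left(- \frac{1}{19}\right) 79} - \frac{1885}{204} = - \frac{2082}{- \frac{158}{19}} - \frac{1885}{204} = \left(-2082\right) \left(- \frac{19}{158}\right) - \frac{1885}{204} = \frac{19779}{79} - \frac{1885}{204} = \frac{3886001}{16116}$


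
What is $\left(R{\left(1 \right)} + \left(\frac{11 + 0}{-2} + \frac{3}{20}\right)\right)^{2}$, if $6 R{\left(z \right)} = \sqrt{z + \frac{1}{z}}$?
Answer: $\frac{103241}{3600} - \frac{107 \sqrt{2}}{60} \approx 26.156$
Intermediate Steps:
$R{\left(z \right)} = \frac{\sqrt{z + \frac{1}{z}}}{6}$
$\left(R{\left(1 \right)} + \left(\frac{11 + 0}{-2} + \frac{3}{20}\right)\right)^{2} = \left(\frac{\sqrt{1 + 1^{-1}}}{6} + \left(\frac{11 + 0}{-2} + \frac{3}{20}\right)\right)^{2} = \left(\frac{\sqrt{1 + 1}}{6} + \left(11 \left(- \frac{1}{2}\right) + 3 \cdot \frac{1}{20}\right)\right)^{2} = \left(\frac{\sqrt{2}}{6} + \left(- \frac{11}{2} + \frac{3}{20}\right)\right)^{2} = \left(\frac{\sqrt{2}}{6} - \frac{107}{20}\right)^{2} = \left(- \frac{107}{20} + \frac{\sqrt{2}}{6}\right)^{2}$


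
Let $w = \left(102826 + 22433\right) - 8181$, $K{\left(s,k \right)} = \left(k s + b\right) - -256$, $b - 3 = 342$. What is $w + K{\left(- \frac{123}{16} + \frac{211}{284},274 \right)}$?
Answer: $\frac{65760879}{568} \approx 1.1578 \cdot 10^{5}$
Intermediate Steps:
$b = 345$ ($b = 3 + 342 = 345$)
$K{\left(s,k \right)} = 601 + k s$ ($K{\left(s,k \right)} = \left(k s + 345\right) - -256 = \left(345 + k s\right) + 256 = 601 + k s$)
$w = 117078$ ($w = 125259 - 8181 = 117078$)
$w + K{\left(- \frac{123}{16} + \frac{211}{284},274 \right)} = 117078 + \left(601 + 274 \left(- \frac{123}{16} + \frac{211}{284}\right)\right) = 117078 + \left(601 + 274 \left(- \frac{7889}{1136}\right)\right) = 117078 + \left(601 - \frac{1080793}{568}\right) = 117078 - \frac{739425}{568} = \frac{65760879}{568}$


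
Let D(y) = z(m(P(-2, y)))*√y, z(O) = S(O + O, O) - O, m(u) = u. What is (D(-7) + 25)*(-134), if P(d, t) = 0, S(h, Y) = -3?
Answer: -3350 + 402*I*√7 ≈ -3350.0 + 1063.6*I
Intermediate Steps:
z(O) = -3 - O
D(y) = -3*√y (D(y) = (-3 - 1*0)*√y = (-3 + 0)*√y = -3*√y)
(D(-7) + 25)*(-134) = (-3*I*√7 + 25)*(-134) = (25 - 3*I*√7)*(-134) = -3350 + 402*I*√7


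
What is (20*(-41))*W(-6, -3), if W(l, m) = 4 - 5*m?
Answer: -15580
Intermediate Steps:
(20*(-41))*W(-6, -3) = (20*(-41))*(4 - 5*(-3)) = -820*(4 + 15) = -820*19 = -15580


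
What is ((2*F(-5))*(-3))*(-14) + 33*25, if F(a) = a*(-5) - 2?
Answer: 2757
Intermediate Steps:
F(a) = -2 - 5*a (F(a) = -5*a - 2 = -2 - 5*a)
((2*F(-5))*(-3))*(-14) + 33*25 = ((2*(-2 - 5*(-5)))*(-3))*(-14) + 33*25 = ((2*(-2 + 25))*(-3))*(-14) + 825 = ((2*23)*(-3))*(-14) + 825 = (46*(-3))*(-14) + 825 = -138*(-14) + 825 = 1932 + 825 = 2757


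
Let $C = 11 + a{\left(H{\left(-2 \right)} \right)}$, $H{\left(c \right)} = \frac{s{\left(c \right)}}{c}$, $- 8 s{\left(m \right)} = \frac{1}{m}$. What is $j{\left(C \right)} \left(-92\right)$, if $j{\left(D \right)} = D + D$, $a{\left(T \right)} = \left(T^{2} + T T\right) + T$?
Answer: $- \frac{129191}{64} \approx -2018.6$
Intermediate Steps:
$s{\left(m \right)} = - \frac{1}{8 m}$
$H{\left(c \right)} = - \frac{1}{8 c^{2}}$ ($H{\left(c \right)} = \frac{\left(- \frac{1}{8}\right) \frac{1}{c}}{c} = - \frac{1}{8 c^{2}}$)
$a{\left(T \right)} = T + 2 T^{2}$ ($a{\left(T \right)} = \left(T^{2} + T^{2}\right) + T = 2 T^{2} + T = T + 2 T^{2}$)
$C = \frac{5617}{512}$ ($C = 11 + - \frac{1}{8 \cdot 4} \left(1 + 2 \left(- \frac{1}{8 \cdot 4}\right)\right) = 11 + \left(- \frac{1}{8}\right) \frac{1}{4} \left(1 + 2 \left(\left(- \frac{1}{8}\right) \frac{1}{4}\right)\right) = 11 - \frac{1 + 2 \left(- \frac{1}{32}\right)}{32} = 11 - \frac{1 - \frac{1}{16}}{32} = 11 - \frac{15}{512} = \frac{5617}{512} \approx 10.971$)
$j{\left(D \right)} = 2 D$
$j{\left(C \right)} \left(-92\right) = 2 \cdot \frac{5617}{512} \left(-92\right) = \frac{5617}{256} \left(-92\right) = - \frac{129191}{64}$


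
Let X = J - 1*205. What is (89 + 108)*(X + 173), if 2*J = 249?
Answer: 36445/2 ≈ 18223.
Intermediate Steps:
J = 249/2 (J = (1/2)*249 = 249/2 ≈ 124.50)
X = -161/2 (X = 249/2 - 1*205 = 249/2 - 205 = -161/2 ≈ -80.500)
(89 + 108)*(X + 173) = (89 + 108)*(-161/2 + 173) = 197*(185/2) = 36445/2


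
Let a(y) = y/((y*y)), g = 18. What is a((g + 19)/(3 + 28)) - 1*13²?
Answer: -6222/37 ≈ -168.16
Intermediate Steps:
a(y) = 1/y (a(y) = y/(y²) = y/y² = 1/y)
a((g + 19)/(3 + 28)) - 1*13² = 1/((18 + 19)/(3 + 28)) - 1*13² = 1/(37/31) - 1*169 = 1/(37*(1/31)) - 169 = 1/(37/31) - 169 = 31/37 - 169 = -6222/37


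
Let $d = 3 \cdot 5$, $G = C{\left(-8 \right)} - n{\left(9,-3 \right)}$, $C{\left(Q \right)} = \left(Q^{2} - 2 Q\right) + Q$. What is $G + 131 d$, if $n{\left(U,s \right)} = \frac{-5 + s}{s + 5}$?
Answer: $2041$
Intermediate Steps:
$C{\left(Q \right)} = Q^{2} - Q$
$n{\left(U,s \right)} = \frac{-5 + s}{5 + s}$
$G = 76$ ($G = - 8 \left(-1 - 8\right) - \frac{-5 - 3}{5 - 3} = \left(-8\right) \left(-9\right) - \frac{1}{2} \left(-8\right) = 72 - \frac{1}{2} \left(-8\right) = 72 - -4 = 72 + 4 = 76$)
$d = 15$
$G + 131 d = 76 + 131 \cdot 15 = 76 + 1965 = 2041$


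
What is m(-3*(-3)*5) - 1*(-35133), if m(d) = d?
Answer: 35178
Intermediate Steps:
m(-3*(-3)*5) - 1*(-35133) = -3*(-3)*5 - 1*(-35133) = 9*5 + 35133 = 45 + 35133 = 35178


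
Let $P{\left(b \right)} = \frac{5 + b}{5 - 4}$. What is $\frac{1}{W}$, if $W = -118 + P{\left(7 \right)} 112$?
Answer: $\frac{1}{1226} \approx 0.00081566$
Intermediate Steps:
$P{\left(b \right)} = 5 + b$ ($P{\left(b \right)} = \frac{5 + b}{1} = \left(5 + b\right) 1 = 5 + b$)
$W = 1226$ ($W = -118 + \left(5 + 7\right) 112 = -118 + 12 \cdot 112 = -118 + 1344 = 1226$)
$\frac{1}{W} = \frac{1}{1226}$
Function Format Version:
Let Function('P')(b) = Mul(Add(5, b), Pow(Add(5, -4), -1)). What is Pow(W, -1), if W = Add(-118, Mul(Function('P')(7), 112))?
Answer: Rational(1, 1226) ≈ 0.00081566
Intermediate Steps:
Function('P')(b) = Add(5, b) (Function('P')(b) = Mul(Add(5, b), Pow(1, -1)) = Mul(Add(5, b), 1) = Add(5, b))
W = 1226 (W = Add(-118, Mul(Add(5, 7), 112)) = Add(-118, Mul(12, 112)) = Add(-118, 1344) = 1226)
Pow(W, -1) = Pow(1226, -1) = Rational(1, 1226)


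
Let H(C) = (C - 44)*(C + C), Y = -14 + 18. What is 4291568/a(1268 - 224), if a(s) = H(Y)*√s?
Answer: -268223*√29/3480 ≈ -415.06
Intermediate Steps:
Y = 4
H(C) = 2*C*(-44 + C) (H(C) = (-44 + C)*(2*C) = 2*C*(-44 + C))
a(s) = -320*√s (a(s) = (2*4*(-44 + 4))*√s = (2*4*(-40))*√s = -320*√s)
4291568/a(1268 - 224) = 4291568/((-320*√(1268 - 224))) = 4291568/((-1920*√29)) = 4291568*(-√29/55680) = -268223*√29/3480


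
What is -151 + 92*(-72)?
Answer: -6775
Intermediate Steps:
-151 + 92*(-72) = -151 - 6624 = -6775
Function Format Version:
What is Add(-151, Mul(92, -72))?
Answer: -6775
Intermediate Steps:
Add(-151, Mul(92, -72)) = Add(-151, -6624) = -6775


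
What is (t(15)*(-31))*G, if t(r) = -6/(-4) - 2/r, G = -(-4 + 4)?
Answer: 0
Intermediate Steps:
G = 0 (G = -1*0 = 0)
t(r) = 3/2 - 2/r (t(r) = -6*(-¼) - 2/r = 3/2 - 2/r)
(t(15)*(-31))*G = ((3/2 - 2/15)*(-31))*0 = ((41/30)*(-31))*0 = -1271/30*0 = 0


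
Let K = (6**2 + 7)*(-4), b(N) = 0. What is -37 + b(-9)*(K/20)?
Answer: -37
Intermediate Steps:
K = -172 (K = (36 + 7)*(-4) = 43*(-4) = -172)
-37 + b(-9)*(K/20) = -37 + 0*(-172/20) = -37 + 0*(-172*1/20) = -37 + 0*(-43/5) = -37 + 0 = -37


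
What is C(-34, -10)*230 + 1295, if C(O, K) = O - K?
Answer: -4225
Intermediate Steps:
C(-34, -10)*230 + 1295 = (-34 - 1*(-10))*230 + 1295 = (-34 + 10)*230 + 1295 = -24*230 + 1295 = -5520 + 1295 = -4225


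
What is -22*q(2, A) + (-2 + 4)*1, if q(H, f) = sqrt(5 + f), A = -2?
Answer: 2 - 22*sqrt(3) ≈ -36.105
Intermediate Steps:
-22*q(2, A) + (-2 + 4)*1 = -22*sqrt(5 - 2) + (-2 + 4)*1 = -22*sqrt(3) + 2*1 = -22*sqrt(3) + 2 = 2 - 22*sqrt(3)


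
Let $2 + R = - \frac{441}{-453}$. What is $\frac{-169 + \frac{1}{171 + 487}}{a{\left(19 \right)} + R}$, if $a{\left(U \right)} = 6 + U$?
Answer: $- \frac{16791351}{2381960} \approx -7.0494$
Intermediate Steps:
$R = - \frac{155}{151}$ ($R = -2 - \frac{441}{-453} = -2 - - \frac{147}{151} = -2 + \frac{147}{151} = - \frac{155}{151} \approx -1.0265$)
$\frac{-169 + \frac{1}{171 + 487}}{a{\left(19 \right)} + R} = \frac{-169 + \frac{1}{171 + 487}}{\left(6 + 19\right) - \frac{155}{151}} = \frac{-169 + \frac{1}{658}}{25 - \frac{155}{151}} = \frac{-169 + \frac{1}{658}}{\frac{3620}{151}} = \left(- \frac{111201}{658}\right) \frac{151}{3620} = - \frac{16791351}{2381960}$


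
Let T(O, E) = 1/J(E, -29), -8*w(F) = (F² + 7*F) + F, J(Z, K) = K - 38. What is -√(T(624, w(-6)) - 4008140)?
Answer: -I*√17992540527/67 ≈ -2002.0*I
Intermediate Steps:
J(Z, K) = -38 + K
w(F) = -F - F²/8 (w(F) = -((F² + 7*F) + F)/8 = -(F² + 8*F)/8 = -F - F²/8)
T(O, E) = -1/67 (T(O, E) = 1/(-38 - 29) = 1/(-67) = -1/67)
-√(T(624, w(-6)) - 4008140) = -√(-1/67 - 4008140) = -√(-268545381/67) = -I*√17992540527/67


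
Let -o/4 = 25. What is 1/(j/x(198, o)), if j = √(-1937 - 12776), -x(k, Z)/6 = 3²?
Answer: 54*I*√14713/14713 ≈ 0.44519*I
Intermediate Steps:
o = -100 (o = -4*25 = -100)
x(k, Z) = -54 (x(k, Z) = -6*3² = -6*9 = -54)
j = I*√14713 (j = √(-14713) = I*√14713 ≈ 121.3*I)
1/(j/x(198, o)) = 1/((I*√14713)/(-54)) = 1/((I*√14713)*(-1/54)) = 1/(-I*√14713/54) = 54*I*√14713/14713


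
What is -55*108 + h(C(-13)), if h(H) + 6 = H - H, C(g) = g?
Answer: -5946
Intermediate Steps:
h(H) = -6 (h(H) = -6 + (H - H) = -6 + 0 = -6)
-55*108 + h(C(-13)) = -55*108 - 6 = -5940 - 6 = -5946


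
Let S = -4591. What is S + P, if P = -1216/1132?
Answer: -1299557/283 ≈ -4592.1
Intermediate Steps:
P = -304/283 (P = -1216*1/1132 = -304/283 ≈ -1.0742)
S + P = -4591 - 304/283 = -1299557/283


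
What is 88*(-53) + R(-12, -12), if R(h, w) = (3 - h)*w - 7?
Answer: -4851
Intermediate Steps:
R(h, w) = -7 + w*(3 - h) (R(h, w) = w*(3 - h) - 7 = -7 + w*(3 - h))
88*(-53) + R(-12, -12) = 88*(-53) + (-7 + 3*(-12) - 1*(-12)*(-12)) = -4664 + (-7 - 36 - 144) = -4664 - 187 = -4851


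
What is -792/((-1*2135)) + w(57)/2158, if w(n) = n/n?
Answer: 1711271/4607330 ≈ 0.37142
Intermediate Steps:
w(n) = 1
-792/((-1*2135)) + w(57)/2158 = -792/((-1*2135)) + 1/2158 = -792/(-2135) + 1*(1/2158) = -792*(-1/2135) + 1/2158 = 792/2135 + 1/2158 = 1711271/4607330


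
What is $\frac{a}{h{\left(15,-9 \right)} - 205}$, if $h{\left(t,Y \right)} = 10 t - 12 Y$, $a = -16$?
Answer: $- \frac{16}{53} \approx -0.30189$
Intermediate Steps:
$h{\left(t,Y \right)} = - 12 Y + 10 t$
$\frac{a}{h{\left(15,-9 \right)} - 205} = - \frac{16}{\left(\left(-12\right) \left(-9\right) + 10 \cdot 15\right) - 205} = - \frac{16}{\left(108 + 150\right) - 205} = - \frac{16}{258 - 205} = - \frac{16}{53}$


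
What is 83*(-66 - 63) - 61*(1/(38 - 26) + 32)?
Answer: -151969/12 ≈ -12664.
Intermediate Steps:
83*(-66 - 63) - 61*(1/(38 - 26) + 32) = 83*(-129) - 61*(1/12 + 32) = -10707 - 61*(1/12 + 32) = -10707 - 61*385/12 = -10707 - 1*23485/12 = -10707 - 23485/12 = -151969/12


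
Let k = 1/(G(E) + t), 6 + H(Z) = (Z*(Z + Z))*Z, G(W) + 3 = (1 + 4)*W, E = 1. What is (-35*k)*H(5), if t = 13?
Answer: -1708/3 ≈ -569.33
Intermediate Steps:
G(W) = -3 + 5*W (G(W) = -3 + (1 + 4)*W = -3 + 5*W)
H(Z) = -6 + 2*Z**3 (H(Z) = -6 + (Z*(Z + Z))*Z = -6 + (Z*(2*Z))*Z = -6 + (2*Z**2)*Z = -6 + 2*Z**3)
k = 1/15 (k = 1/((-3 + 5*1) + 13) = 1/((-3 + 5) + 13) = 1/(2 + 13) = 1/15 ≈ 0.066667)
(-35*k)*H(5) = (-35*1/15)*(-6 + 2*5**3) = -7*(-6 + 2*125)/3 = -7*(-6 + 250)/3 = -7/3*244 = -1708/3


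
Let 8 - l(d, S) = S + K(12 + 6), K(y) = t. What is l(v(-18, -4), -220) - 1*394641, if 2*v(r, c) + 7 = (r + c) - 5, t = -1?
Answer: -394412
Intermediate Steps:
K(y) = -1
v(r, c) = -6 + c/2 + r/2 (v(r, c) = -7/2 + ((r + c) - 5)/2 = -7/2 + ((c + r) - 5)/2 = -7/2 + (-5 + c + r)/2 = -7/2 + (-5/2 + c/2 + r/2) = -6 + c/2 + r/2)
l(d, S) = 9 - S (l(d, S) = 8 - (S - 1) = 8 - (-1 + S) = 8 + (1 - S) = 9 - S)
l(v(-18, -4), -220) - 1*394641 = (9 - 1*(-220)) - 1*394641 = (9 + 220) - 394641 = 229 - 394641 = -394412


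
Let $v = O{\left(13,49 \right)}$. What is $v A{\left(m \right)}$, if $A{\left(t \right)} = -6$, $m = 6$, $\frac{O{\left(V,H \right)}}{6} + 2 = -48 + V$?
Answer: $1332$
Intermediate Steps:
$O{\left(V,H \right)} = -300 + 6 V$ ($O{\left(V,H \right)} = -12 + 6 \left(-48 + V\right) = -12 + \left(-288 + 6 V\right) = -300 + 6 V$)
$v = -222$ ($v = -300 + 6 \cdot 13 = -300 + 78 = -222$)
$v A{\left(m \right)} = \left(-222\right) \left(-6\right) = 1332$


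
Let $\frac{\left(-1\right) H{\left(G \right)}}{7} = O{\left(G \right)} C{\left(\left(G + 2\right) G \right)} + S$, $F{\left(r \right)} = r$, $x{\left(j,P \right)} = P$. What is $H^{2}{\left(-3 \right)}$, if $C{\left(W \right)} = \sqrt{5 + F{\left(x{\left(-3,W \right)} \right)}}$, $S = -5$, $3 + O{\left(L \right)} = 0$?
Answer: $4753 + 2940 \sqrt{2} \approx 8910.8$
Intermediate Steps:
$O{\left(L \right)} = -3$ ($O{\left(L \right)} = -3 + 0 = -3$)
$C{\left(W \right)} = \sqrt{5 + W}$
$H{\left(G \right)} = 35 + 21 \sqrt{5 + G \left(2 + G\right)}$ ($H{\left(G \right)} = - 7 \left(- 3 \sqrt{5 + \left(G + 2\right) G} - 5\right) = - 7 \left(- 3 \sqrt{5 + \left(2 + G\right) G} - 5\right) = - 7 \left(- 3 \sqrt{5 + G \left(2 + G\right)} - 5\right) = - 7 \left(-5 - 3 \sqrt{5 + G \left(2 + G\right)}\right) = 35 + 21 \sqrt{5 + G \left(2 + G\right)}$)
$H^{2}{\left(-3 \right)} = \left(35 + 21 \sqrt{5 - 3 \left(2 - 3\right)}\right)^{2} = \left(35 + 21 \sqrt{5 - -3}\right)^{2} = \left(35 + 21 \sqrt{5 + 3}\right)^{2} = \left(35 + 21 \sqrt{8}\right)^{2} = \left(35 + 21 \cdot 2 \sqrt{2}\right)^{2} = \left(35 + 42 \sqrt{2}\right)^{2}$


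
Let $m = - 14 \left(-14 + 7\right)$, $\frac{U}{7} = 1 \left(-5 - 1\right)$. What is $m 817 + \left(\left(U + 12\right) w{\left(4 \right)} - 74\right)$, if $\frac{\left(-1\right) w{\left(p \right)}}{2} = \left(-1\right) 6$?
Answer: $79632$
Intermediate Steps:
$w{\left(p \right)} = 12$ ($w{\left(p \right)} = - 2 \left(\left(-1\right) 6\right) = \left(-2\right) \left(-6\right) = 12$)
$U = -42$ ($U = 7 \cdot 1 \left(-5 - 1\right) = 7 \cdot 1 \left(-6\right) = 7 \left(-6\right) = -42$)
$m = 98$ ($m = \left(-14\right) \left(-7\right) = 98$)
$m 817 + \left(\left(U + 12\right) w{\left(4 \right)} - 74\right) = 98 \cdot 817 + \left(\left(-42 + 12\right) 12 - 74\right) = 80066 - 434 = 79632$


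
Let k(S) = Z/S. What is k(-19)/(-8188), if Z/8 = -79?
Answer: -158/38893 ≈ -0.0040624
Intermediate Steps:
Z = -632 (Z = 8*(-79) = -632)
k(S) = -632/S
k(-19)/(-8188) = -632/(-19)/(-8188) = -632*(-1/19)*(-1/8188) = (632/19)*(-1/8188) = -158/38893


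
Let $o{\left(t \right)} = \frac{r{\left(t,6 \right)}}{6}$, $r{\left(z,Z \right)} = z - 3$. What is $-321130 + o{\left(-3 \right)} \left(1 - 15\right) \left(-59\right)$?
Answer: $-321956$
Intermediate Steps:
$r{\left(z,Z \right)} = -3 + z$
$o{\left(t \right)} = - \frac{1}{2} + \frac{t}{6}$ ($o{\left(t \right)} = \frac{-3 + t}{6} = \left(-3 + t\right) \frac{1}{6} = - \frac{1}{2} + \frac{t}{6}$)
$-321130 + o{\left(-3 \right)} \left(1 - 15\right) \left(-59\right) = -321130 + \left(- \frac{1}{2} + \frac{1}{6} \left(-3\right)\right) \left(1 - 15\right) \left(-59\right) = -321130 + \left(- \frac{1}{2} - \frac{1}{2}\right) \left(-14\right) \left(-59\right) = -321130 + \left(-1\right) \left(-14\right) \left(-59\right) = -321130 + 14 \left(-59\right) = -321130 - 826 = -321956$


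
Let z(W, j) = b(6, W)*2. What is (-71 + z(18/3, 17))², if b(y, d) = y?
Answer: 3481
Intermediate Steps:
z(W, j) = 12 (z(W, j) = 6*2 = 12)
(-71 + z(18/3, 17))² = (-71 + 12)² = (-59)² = 3481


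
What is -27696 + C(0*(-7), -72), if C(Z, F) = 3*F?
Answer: -27912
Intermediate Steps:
-27696 + C(0*(-7), -72) = -27696 + 3*(-72) = -27696 - 216 = -27912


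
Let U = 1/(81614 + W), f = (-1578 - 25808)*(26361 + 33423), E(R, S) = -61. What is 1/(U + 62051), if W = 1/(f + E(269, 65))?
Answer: 133622087721589/8291384166849563724 ≈ 1.6116e-5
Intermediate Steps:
f = -1637244624 (f = -27386*59784 = -1637244624)
W = -1/1637244685 (W = 1/(-1637244624 - 61) = 1/(-1637244685) = -1/1637244685 ≈ -6.1078e-10)
U = 1637244685/133622087721589 (U = 1/(81614 - 1/1637244685) = 1/(133622087721589/1637244685) = 1637244685/133622087721589 ≈ 1.2253e-5)
1/(U + 62051) = 1/(1637244685/133622087721589 + 62051) = 1/(8291384166849563724/133622087721589) = 133622087721589/8291384166849563724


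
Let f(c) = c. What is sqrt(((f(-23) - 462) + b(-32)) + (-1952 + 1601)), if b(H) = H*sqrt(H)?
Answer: 2*sqrt(-209 - 32*I*sqrt(2)) ≈ 3.1124 - 29.081*I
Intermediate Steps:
b(H) = H**(3/2)
sqrt(((f(-23) - 462) + b(-32)) + (-1952 + 1601)) = sqrt(((-23 - 462) + (-32)**(3/2)) + (-1952 + 1601)) = sqrt((-485 - 128*I*sqrt(2)) - 351) = sqrt(-836 - 128*I*sqrt(2))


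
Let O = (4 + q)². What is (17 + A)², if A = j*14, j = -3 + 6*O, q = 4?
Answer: 28633201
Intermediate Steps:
O = 64 (O = (4 + 4)² = 8² = 64)
j = 381 (j = -3 + 6*64 = -3 + 384 = 381)
A = 5334 (A = 381*14 = 5334)
(17 + A)² = (17 + 5334)² = 5351² = 28633201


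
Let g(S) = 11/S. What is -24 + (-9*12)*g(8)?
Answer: -345/2 ≈ -172.50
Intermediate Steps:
-24 + (-9*12)*g(8) = -24 + (-9*12)*(11/8) = -24 - 1188/8 = -24 - 108*11/8 = -24 - 297/2 = -345/2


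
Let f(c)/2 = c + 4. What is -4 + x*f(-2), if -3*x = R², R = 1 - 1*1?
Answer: -4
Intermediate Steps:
R = 0 (R = 1 - 1 = 0)
f(c) = 8 + 2*c (f(c) = 2*(c + 4) = 2*(4 + c) = 8 + 2*c)
x = 0 (x = -⅓*0² = -⅓*0 = 0)
-4 + x*f(-2) = -4 + 0*(8 + 2*(-2)) = -4 + 0*(8 - 4) = -4 + 0*4 = -4 + 0 = -4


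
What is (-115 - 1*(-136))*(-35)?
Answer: -735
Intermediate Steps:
(-115 - 1*(-136))*(-35) = (-115 + 136)*(-35) = 21*(-35) = -735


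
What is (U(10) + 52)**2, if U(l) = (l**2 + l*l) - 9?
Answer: 59049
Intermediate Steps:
U(l) = -9 + 2*l**2 (U(l) = (l**2 + l**2) - 9 = 2*l**2 - 9 = -9 + 2*l**2)
(U(10) + 52)**2 = ((-9 + 2*10**2) + 52)**2 = ((-9 + 2*100) + 52)**2 = ((-9 + 200) + 52)**2 = (191 + 52)**2 = 243**2 = 59049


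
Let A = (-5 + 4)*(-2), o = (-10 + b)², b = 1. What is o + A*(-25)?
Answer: 31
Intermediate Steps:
o = 81 (o = (-10 + 1)² = (-9)² = 81)
A = 2 (A = -1*(-2) = 2)
o + A*(-25) = 81 + 2*(-25) = 81 - 50 = 31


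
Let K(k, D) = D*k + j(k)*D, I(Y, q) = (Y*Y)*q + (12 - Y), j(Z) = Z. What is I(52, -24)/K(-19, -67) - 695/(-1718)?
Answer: -54895289/2187014 ≈ -25.101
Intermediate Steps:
I(Y, q) = 12 - Y + q*Y**2 (I(Y, q) = Y**2*q + (12 - Y) = q*Y**2 + (12 - Y) = 12 - Y + q*Y**2)
K(k, D) = 2*D*k (K(k, D) = D*k + k*D = D*k + D*k = 2*D*k)
I(52, -24)/K(-19, -67) - 695/(-1718) = (12 - 1*52 - 24*52**2)/((2*(-67)*(-19))) - 695/(-1718) = (12 - 52 - 24*2704)/2546 - 695*(-1/1718) = (12 - 52 - 64896)*(1/2546) + 695/1718 = -64936*1/2546 + 695/1718 = -32468/1273 + 695/1718 = -54895289/2187014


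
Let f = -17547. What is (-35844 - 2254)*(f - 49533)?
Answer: 2555613840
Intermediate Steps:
(-35844 - 2254)*(f - 49533) = (-35844 - 2254)*(-17547 - 49533) = -38098*(-67080) = 2555613840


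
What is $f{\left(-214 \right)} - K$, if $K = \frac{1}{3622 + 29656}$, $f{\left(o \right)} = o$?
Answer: $- \frac{7121493}{33278} \approx -214.0$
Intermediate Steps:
$K = \frac{1}{33278} \approx 3.005 \cdot 10^{-5}$
$f{\left(-214 \right)} - K = -214 - \frac{1}{33278} = - \frac{7121493}{33278}$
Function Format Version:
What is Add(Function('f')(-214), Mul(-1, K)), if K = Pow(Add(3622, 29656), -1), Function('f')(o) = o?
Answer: Rational(-7121493, 33278) ≈ -214.00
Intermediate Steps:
K = Rational(1, 33278) (K = Pow(33278, -1) = Rational(1, 33278) ≈ 3.0050e-5)
Add(Function('f')(-214), Mul(-1, K)) = Add(-214, Mul(-1, Rational(1, 33278))) = Add(-214, Rational(-1, 33278)) = Rational(-7121493, 33278)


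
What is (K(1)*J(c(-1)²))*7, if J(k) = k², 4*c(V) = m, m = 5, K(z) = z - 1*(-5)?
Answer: 13125/128 ≈ 102.54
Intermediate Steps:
K(z) = 5 + z (K(z) = z + 5 = 5 + z)
c(V) = 5/4 (c(V) = (¼)*5 = 5/4)
(K(1)*J(c(-1)²))*7 = ((5 + 1)*((5/4)²)²)*7 = (6*(25/16)²)*7 = (6*(625/256))*7 = (1875/128)*7 = 13125/128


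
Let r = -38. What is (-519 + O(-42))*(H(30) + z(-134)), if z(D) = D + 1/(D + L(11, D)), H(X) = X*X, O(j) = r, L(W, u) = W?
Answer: -52478869/123 ≈ -4.2666e+5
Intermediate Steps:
O(j) = -38
H(X) = X**2
z(D) = D + 1/(11 + D) (z(D) = D + 1/(D + 11) = D + 1/(11 + D))
(-519 + O(-42))*(H(30) + z(-134)) = (-519 - 38)*(30**2 + (1 + (-134)**2 + 11*(-134))/(11 - 134)) = -557*(900 + (1 + 17956 - 1474)/(-123)) = -557*(900 - 1/123*16483) = -557*(900 - 16483/123) = -557*94217/123 = -52478869/123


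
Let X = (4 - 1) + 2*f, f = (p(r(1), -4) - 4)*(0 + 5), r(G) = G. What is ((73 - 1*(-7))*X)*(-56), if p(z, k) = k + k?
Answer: 524160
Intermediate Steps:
p(z, k) = 2*k
f = -60 (f = (2*(-4) - 4)*(0 + 5) = (-8 - 4)*5 = -12*5 = -60)
X = -117 (X = (4 - 1) + 2*(-60) = 3 - 120 = -117)
((73 - 1*(-7))*X)*(-56) = ((73 - 1*(-7))*(-117))*(-56) = ((73 + 7)*(-117))*(-56) = (80*(-117))*(-56) = -9360*(-56) = 524160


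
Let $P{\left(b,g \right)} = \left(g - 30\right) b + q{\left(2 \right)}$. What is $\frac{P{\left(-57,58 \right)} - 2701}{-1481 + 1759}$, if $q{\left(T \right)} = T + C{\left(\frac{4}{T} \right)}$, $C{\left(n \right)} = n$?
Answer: $- \frac{4293}{278} \approx -15.442$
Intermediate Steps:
$q{\left(T \right)} = T + \frac{4}{T}$
$P{\left(b,g \right)} = 4 + b \left(-30 + g\right)$ ($P{\left(b,g \right)} = \left(g - 30\right) b + \left(2 + \frac{4}{2}\right) = \left(-30 + g\right) b + \left(2 + 4 \cdot \frac{1}{2}\right) = b \left(-30 + g\right) + \left(2 + 2\right) = b \left(-30 + g\right) + 4 = 4 + b \left(-30 + g\right)$)
$\frac{P{\left(-57,58 \right)} - 2701}{-1481 + 1759} = \frac{\left(4 - -1710 - 3306\right) - 2701}{-1481 + 1759} = \frac{\left(4 + 1710 - 3306\right) - 2701}{278} = \left(-1592 - 2701\right) \frac{1}{278} = \left(-4293\right) \frac{1}{278} = - \frac{4293}{278}$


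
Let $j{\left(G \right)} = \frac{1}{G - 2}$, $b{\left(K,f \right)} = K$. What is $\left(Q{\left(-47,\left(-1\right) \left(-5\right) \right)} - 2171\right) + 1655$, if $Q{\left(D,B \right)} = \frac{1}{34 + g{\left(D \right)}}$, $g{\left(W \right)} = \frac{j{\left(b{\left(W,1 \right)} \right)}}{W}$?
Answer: $- \frac{40402045}{78303} \approx -515.97$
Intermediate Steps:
$j{\left(G \right)} = \frac{1}{-2 + G}$
$g{\left(W \right)} = \frac{1}{W \left(-2 + W\right)}$ ($g{\left(W \right)} = \frac{1}{\left(-2 + W\right) W} = \frac{1}{W \left(-2 + W\right)}$)
$Q{\left(D,B \right)} = \frac{1}{34 + \frac{1}{D \left(-2 + D\right)}}$
$\left(Q{\left(-47,\left(-1\right) \left(-5\right) \right)} - 2171\right) + 1655 = \left(- \frac{47 \left(-2 - 47\right)}{1 + 34 \left(-47\right) \left(-2 - 47\right)} - 2171\right) + 1655 = \left(\left(-47\right) \frac{1}{1 + 34 \left(-47\right) \left(-49\right)} \left(-49\right) - 2171\right) + 1655 = \left(\left(-47\right) \frac{1}{1 + 78302} \left(-49\right) - 2171\right) + 1655 = \left(\left(-47\right) \frac{1}{78303} \left(-49\right) - 2171\right) + 1655 = \left(\frac{2303}{78303} - 2171\right) + 1655 = - \frac{169993510}{78303} + 1655 = - \frac{40402045}{78303}$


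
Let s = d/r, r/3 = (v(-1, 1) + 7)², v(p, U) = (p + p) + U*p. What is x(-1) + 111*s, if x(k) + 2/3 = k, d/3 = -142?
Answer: -23683/24 ≈ -986.79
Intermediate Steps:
d = -426 (d = 3*(-142) = -426)
v(p, U) = 2*p + U*p
x(k) = -⅔ + k
r = 48 (r = 3*(-(2 + 1) + 7)² = 3*(-1*3 + 7)² = 3*(-3 + 7)² = 3*4² = 3*16 = 48)
s = -71/8 (s = -426/48 = -426*1/48 = -71/8 ≈ -8.8750)
x(-1) + 111*s = (-⅔ - 1) + 111*(-71/8) = -5/3 - 7881/8 = -23683/24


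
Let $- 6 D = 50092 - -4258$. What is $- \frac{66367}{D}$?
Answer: $\frac{199101}{27175} \approx 7.3266$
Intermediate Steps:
$D = - \frac{27175}{3}$ ($D = - \frac{50092 - -4258}{6} = - \frac{50092 + 4258}{6} = \left(- \frac{1}{6}\right) 54350 = - \frac{27175}{3} \approx -9058.3$)
$- \frac{66367}{D} = - \frac{66367}{- \frac{27175}{3}} = \left(-66367\right) \left(- \frac{3}{27175}\right) = \frac{199101}{27175}$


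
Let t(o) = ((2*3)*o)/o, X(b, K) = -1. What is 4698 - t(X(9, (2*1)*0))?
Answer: 4692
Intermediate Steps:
t(o) = 6 (t(o) = (6*o)/o = 6)
4698 - t(X(9, (2*1)*0)) = 4698 - 1*6 = 4698 - 6 = 4692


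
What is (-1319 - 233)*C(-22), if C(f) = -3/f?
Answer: -2328/11 ≈ -211.64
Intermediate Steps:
(-1319 - 233)*C(-22) = (-1319 - 233)*(-3/(-22)) = -(-4656)*(-1)/22 = -1552*3/22 = -2328/11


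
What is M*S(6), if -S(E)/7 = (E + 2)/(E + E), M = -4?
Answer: 56/3 ≈ 18.667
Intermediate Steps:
S(E) = -7*(2 + E)/(2*E) (S(E) = -7*(E + 2)/(E + E) = -7*(2 + E)/(2*E))
M*S(6) = -4*(-7/2 - 7/6) = -4*(-14/3) = 56/3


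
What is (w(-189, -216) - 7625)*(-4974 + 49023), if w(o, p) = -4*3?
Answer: -336402213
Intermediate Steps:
w(o, p) = -12
(w(-189, -216) - 7625)*(-4974 + 49023) = (-12 - 7625)*(-4974 + 49023) = -7637*44049 = -336402213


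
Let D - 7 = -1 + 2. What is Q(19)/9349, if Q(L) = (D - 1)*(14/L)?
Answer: 98/177631 ≈ 0.00055171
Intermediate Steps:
D = 8 (D = 7 + (-1 + 2) = 7 + 1 = 8)
Q(L) = 98/L (Q(L) = (8 - 1)*(14/L) = 7*(14/L) = 98/L)
Q(19)/9349 = (98/19)/9349 = (98*(1/19))*(1/9349) = (98/19)*(1/9349) = 98/177631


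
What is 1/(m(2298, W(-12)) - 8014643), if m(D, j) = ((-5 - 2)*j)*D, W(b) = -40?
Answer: -1/7371203 ≈ -1.3566e-7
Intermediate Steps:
m(D, j) = -7*D*j (m(D, j) = (-7*j)*D = -7*D*j)
1/(m(2298, W(-12)) - 8014643) = 1/(-7*2298*(-40) - 8014643) = 1/(643440 - 8014643) = 1/(-7371203) = -1/7371203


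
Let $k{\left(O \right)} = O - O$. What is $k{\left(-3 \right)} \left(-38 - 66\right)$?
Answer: $0$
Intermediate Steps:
$k{\left(O \right)} = 0$
$k{\left(-3 \right)} \left(-38 - 66\right) = 0 \left(-38 - 66\right) = 0 \left(-104\right) = 0$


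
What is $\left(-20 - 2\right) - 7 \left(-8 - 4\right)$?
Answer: $62$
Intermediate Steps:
$\left(-20 - 2\right) - 7 \left(-8 - 4\right) = -22 - -84 = -22 + 84 = 62$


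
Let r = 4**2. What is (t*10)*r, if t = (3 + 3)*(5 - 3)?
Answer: 1920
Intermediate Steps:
t = 12 (t = 6*2 = 12)
r = 16
(t*10)*r = (12*10)*16 = 120*16 = 1920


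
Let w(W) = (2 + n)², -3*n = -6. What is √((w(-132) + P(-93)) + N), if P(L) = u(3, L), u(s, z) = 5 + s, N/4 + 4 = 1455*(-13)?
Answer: 2*I*√18913 ≈ 275.05*I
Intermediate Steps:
n = 2 (n = -⅓*(-6) = 2)
N = -75676 (N = -16 + 4*(1455*(-13)) = -16 + 4*(-18915) = -16 - 75660 = -75676)
w(W) = 16 (w(W) = (2 + 2)² = 4² = 16)
P(L) = 8 (P(L) = 5 + 3 = 8)
√((w(-132) + P(-93)) + N) = √((16 + 8) - 75676) = √(24 - 75676) = √(-75652) = 2*I*√18913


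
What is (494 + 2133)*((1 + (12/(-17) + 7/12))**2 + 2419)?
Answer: 264541907915/41616 ≈ 6.3567e+6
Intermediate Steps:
(494 + 2133)*((1 + (12/(-17) + 7/12))**2 + 2419) = 2627*((1 + (12*(-1/17) + 7*(1/12)))**2 + 2419) = 2627*((1 + (-12/17 + 7/12))**2 + 2419) = 2627*((1 - 25/204)**2 + 2419) = 2627*((179/204)**2 + 2419) = 2627*(32041/41616 + 2419) = 2627*(100701145/41616) = 264541907915/41616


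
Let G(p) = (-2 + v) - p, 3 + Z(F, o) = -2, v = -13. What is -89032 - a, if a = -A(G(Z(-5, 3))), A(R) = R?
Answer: -89042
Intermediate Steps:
Z(F, o) = -5 (Z(F, o) = -3 - 2 = -5)
G(p) = -15 - p (G(p) = (-2 - 13) - p = -15 - p)
a = 10 (a = -(-15 - 1*(-5)) = -(-15 + 5) = -1*(-10) = 10)
-89032 - a = -89032 - 1*10 = -89032 - 10 = -89042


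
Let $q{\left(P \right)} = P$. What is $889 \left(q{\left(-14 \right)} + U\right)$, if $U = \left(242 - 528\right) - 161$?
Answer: $-409829$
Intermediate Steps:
$U = -447$ ($U = -286 - 161 = -447$)
$889 \left(q{\left(-14 \right)} + U\right) = 889 \left(-14 - 447\right) = 889 \left(-461\right) = -409829$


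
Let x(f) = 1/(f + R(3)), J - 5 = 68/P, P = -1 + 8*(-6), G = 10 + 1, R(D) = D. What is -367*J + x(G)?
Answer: -129911/98 ≈ -1325.6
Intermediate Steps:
G = 11
P = -49 (P = -1 - 48 = -49)
J = 177/49 (J = 5 + 68/(-49) = 5 + 68*(-1/49) = 5 - 68/49 = 177/49 ≈ 3.6122)
x(f) = 1/(3 + f) (x(f) = 1/(f + 3) = 1/(3 + f))
-367*J + x(G) = -367*177/49 + 1/(3 + 11) = -64959/49 + 1/14 = -129911/98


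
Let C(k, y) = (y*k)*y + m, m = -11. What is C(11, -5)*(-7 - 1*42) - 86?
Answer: -13022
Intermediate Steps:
C(k, y) = -11 + k*y² (C(k, y) = (y*k)*y - 11 = (k*y)*y - 11 = k*y² - 11 = -11 + k*y²)
C(11, -5)*(-7 - 1*42) - 86 = (-11 + 11*(-5)²)*(-7 - 1*42) - 86 = (-11 + 11*25)*(-7 - 42) - 86 = (-11 + 275)*(-49) - 86 = 264*(-49) - 86 = -12936 - 86 = -13022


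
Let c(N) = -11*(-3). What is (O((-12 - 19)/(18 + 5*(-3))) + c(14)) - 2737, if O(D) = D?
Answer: -8143/3 ≈ -2714.3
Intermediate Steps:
c(N) = 33
(O((-12 - 19)/(18 + 5*(-3))) + c(14)) - 2737 = ((-12 - 19)/(18 + 5*(-3)) + 33) - 2737 = (-31/(18 - 15) + 33) - 2737 = (-31/3 + 33) - 2737 = 68/3 - 2737 = -8143/3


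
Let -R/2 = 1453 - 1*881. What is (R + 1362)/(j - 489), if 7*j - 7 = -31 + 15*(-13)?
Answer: -763/1821 ≈ -0.41900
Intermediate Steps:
R = -1144 (R = -2*(1453 - 1*881) = -2*(1453 - 881) = -2*572 = -1144)
j = -219/7 (j = 1 + (-31 + 15*(-13))/7 = 1 + (-31 - 195)/7 = 1 + (⅐)*(-226) = 1 - 226/7 = -219/7 ≈ -31.286)
(R + 1362)/(j - 489) = (-1144 + 1362)/(-219/7 - 489) = 218/(-3642/7) = 218*(-7/3642) = -763/1821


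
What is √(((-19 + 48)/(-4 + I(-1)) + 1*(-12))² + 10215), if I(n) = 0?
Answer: √169369/4 ≈ 102.89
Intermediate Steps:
√(((-19 + 48)/(-4 + I(-1)) + 1*(-12))² + 10215) = √(((-19 + 48)/(-4 + 0) + 1*(-12))² + 10215) = √((29/(-4) - 12)² + 10215) = √((29*(-¼) - 12)² + 10215) = √((-29/4 - 12)² + 10215) = √((-77/4)² + 10215) = √(5929/16 + 10215) = √(169369/16) = √169369/4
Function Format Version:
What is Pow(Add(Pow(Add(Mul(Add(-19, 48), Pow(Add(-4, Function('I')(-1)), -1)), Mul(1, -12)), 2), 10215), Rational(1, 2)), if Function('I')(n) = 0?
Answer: Mul(Rational(1, 4), Pow(169369, Rational(1, 2))) ≈ 102.89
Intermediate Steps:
Pow(Add(Pow(Add(Mul(Add(-19, 48), Pow(Add(-4, Function('I')(-1)), -1)), Mul(1, -12)), 2), 10215), Rational(1, 2)) = Pow(Add(Pow(Add(Mul(Add(-19, 48), Pow(Add(-4, 0), -1)), Mul(1, -12)), 2), 10215), Rational(1, 2)) = Pow(Add(Pow(Add(Mul(29, Pow(-4, -1)), -12), 2), 10215), Rational(1, 2)) = Pow(Add(Pow(Add(Mul(29, Rational(-1, 4)), -12), 2), 10215), Rational(1, 2)) = Pow(Add(Pow(Add(Rational(-29, 4), -12), 2), 10215), Rational(1, 2)) = Pow(Add(Pow(Rational(-77, 4), 2), 10215), Rational(1, 2)) = Pow(Add(Rational(5929, 16), 10215), Rational(1, 2)) = Pow(Rational(169369, 16), Rational(1, 2)) = Mul(Rational(1, 4), Pow(169369, Rational(1, 2)))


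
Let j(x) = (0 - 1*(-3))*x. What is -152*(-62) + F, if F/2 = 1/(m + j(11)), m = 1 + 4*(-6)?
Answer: 47121/5 ≈ 9424.2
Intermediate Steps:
m = -23 (m = 1 - 24 = -23)
j(x) = 3*x (j(x) = (0 + 3)*x = 3*x)
F = ⅕ (F = 2/(-23 + 3*11) = 2/(-23 + 33) = 2/10 = 2*(⅒) = ⅕ ≈ 0.20000)
-152*(-62) + F = -152*(-62) + ⅕ = 9424 + ⅕ = 47121/5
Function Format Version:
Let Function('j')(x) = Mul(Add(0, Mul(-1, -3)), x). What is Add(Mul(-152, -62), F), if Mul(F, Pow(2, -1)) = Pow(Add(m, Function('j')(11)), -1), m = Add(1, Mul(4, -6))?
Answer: Rational(47121, 5) ≈ 9424.2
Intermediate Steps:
m = -23 (m = Add(1, -24) = -23)
Function('j')(x) = Mul(3, x) (Function('j')(x) = Mul(Add(0, 3), x) = Mul(3, x))
F = Rational(1, 5) (F = Mul(2, Pow(Add(-23, Mul(3, 11)), -1)) = Mul(2, Pow(Add(-23, 33), -1)) = Mul(2, Pow(10, -1)) = Mul(2, Rational(1, 10)) = Rational(1, 5) ≈ 0.20000)
Add(Mul(-152, -62), F) = Add(Mul(-152, -62), Rational(1, 5)) = Add(9424, Rational(1, 5)) = Rational(47121, 5)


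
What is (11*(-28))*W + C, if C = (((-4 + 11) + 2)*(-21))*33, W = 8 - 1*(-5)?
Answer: -10241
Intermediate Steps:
W = 13 (W = 8 + 5 = 13)
C = -6237 (C = ((7 + 2)*(-21))*33 = (9*(-21))*33 = -189*33 = -6237)
(11*(-28))*W + C = (11*(-28))*13 - 6237 = -308*13 - 6237 = -4004 - 6237 = -10241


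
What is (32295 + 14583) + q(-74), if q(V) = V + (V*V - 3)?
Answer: 52277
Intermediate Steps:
q(V) = -3 + V + V**2 (q(V) = V + (V**2 - 3) = V + (-3 + V**2) = -3 + V + V**2)
(32295 + 14583) + q(-74) = (32295 + 14583) + (-3 - 74 + (-74)**2) = 46878 + (-3 - 74 + 5476) = 46878 + 5399 = 52277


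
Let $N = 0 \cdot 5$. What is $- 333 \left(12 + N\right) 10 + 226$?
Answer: $-39734$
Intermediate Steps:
$N = 0$
$- 333 \left(12 + N\right) 10 + 226 = - 333 \left(12 + 0\right) 10 + 226 = - 333 \cdot 12 \cdot 10 + 226 = \left(-333\right) 120 + 226 = -39960 + 226 = -39734$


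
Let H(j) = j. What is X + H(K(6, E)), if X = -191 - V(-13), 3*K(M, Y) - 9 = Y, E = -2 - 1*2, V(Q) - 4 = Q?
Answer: -541/3 ≈ -180.33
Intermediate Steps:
V(Q) = 4 + Q
E = -4 (E = -2 - 2 = -4)
K(M, Y) = 3 + Y/3
X = -182 (X = -191 - (4 - 13) = -191 - 1*(-9) = -191 + 9 = -182)
X + H(K(6, E)) = -182 + (3 + (⅓)*(-4)) = -182 + (3 - 4/3) = -182 + 5/3 = -541/3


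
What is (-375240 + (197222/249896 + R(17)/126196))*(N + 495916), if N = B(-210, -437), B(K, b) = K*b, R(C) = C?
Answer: -217324392531343281558/985496113 ≈ -2.2052e+11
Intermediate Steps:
N = 91770 (N = -210*(-437) = 91770)
(-375240 + (197222/249896 + R(17)/126196))*(N + 495916) = (-375240 + (197222/249896 + 17/126196))*(91770 + 495916) = (-375240 + (197222*(1/249896) + 17*(1/126196)))*587686 = (-375240 + (98611/124948 + 17/126196))*587686 = (-375240 + 777902367/985496113)*587686 = -369796783539753/985496113*587686 = -217324392531343281558/985496113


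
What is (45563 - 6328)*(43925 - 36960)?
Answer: 273271775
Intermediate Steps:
(45563 - 6328)*(43925 - 36960) = 39235*6965 = 273271775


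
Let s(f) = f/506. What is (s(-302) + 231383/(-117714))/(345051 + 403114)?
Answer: -3318031/968764442910 ≈ -3.4250e-6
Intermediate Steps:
s(f) = f/506 (s(f) = f*(1/506) = f/506)
(s(-302) + 231383/(-117714))/(345051 + 403114) = ((1/506)*(-302) + 231383/(-117714))/(345051 + 403114) = (-151/253 + 231383*(-1/117714))/748165 = (-151/253 - 231383/117714)*(1/748165) = -3318031/1294854*1/748165 = -3318031/968764442910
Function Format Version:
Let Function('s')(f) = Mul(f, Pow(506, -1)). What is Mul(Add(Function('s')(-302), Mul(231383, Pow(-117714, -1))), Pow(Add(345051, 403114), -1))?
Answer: Rational(-3318031, 968764442910) ≈ -3.4250e-6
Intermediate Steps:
Function('s')(f) = Mul(Rational(1, 506), f) (Function('s')(f) = Mul(f, Rational(1, 506)) = Mul(Rational(1, 506), f))
Mul(Add(Function('s')(-302), Mul(231383, Pow(-117714, -1))), Pow(Add(345051, 403114), -1)) = Mul(Add(Mul(Rational(1, 506), -302), Mul(231383, Pow(-117714, -1))), Pow(Add(345051, 403114), -1)) = Mul(Add(Rational(-151, 253), Mul(231383, Rational(-1, 117714))), Pow(748165, -1)) = Mul(Add(Rational(-151, 253), Rational(-231383, 117714)), Rational(1, 748165)) = Mul(Rational(-3318031, 1294854), Rational(1, 748165)) = Rational(-3318031, 968764442910)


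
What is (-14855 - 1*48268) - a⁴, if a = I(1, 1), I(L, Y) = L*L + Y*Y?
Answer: -63139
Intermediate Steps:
I(L, Y) = L² + Y²
a = 2 (a = 1² + 1² = 1 + 1 = 2)
(-14855 - 1*48268) - a⁴ = (-14855 - 1*48268) - 1*2⁴ = (-14855 - 48268) - 1*16 = -63123 - 16 = -63139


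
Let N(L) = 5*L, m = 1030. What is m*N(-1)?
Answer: -5150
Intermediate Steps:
m*N(-1) = 1030*(5*(-1)) = 1030*(-5) = -5150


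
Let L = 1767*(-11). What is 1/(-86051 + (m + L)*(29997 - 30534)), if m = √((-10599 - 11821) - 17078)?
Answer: I/(537*√39498 + 10351618*I) ≈ 9.6593e-8 + 9.9586e-10*I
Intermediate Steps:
m = I*√39498 (m = √(-22420 - 17078) = √(-39498) = I*√39498 ≈ 198.74*I)
L = -19437
1/(-86051 + (m + L)*(29997 - 30534)) = 1/(-86051 + (I*√39498 - 19437)*(29997 - 30534)) = 1/(-86051 + (-19437 + I*√39498)*(-537)) = 1/(-86051 + (10437669 - 537*I*√39498)) = 1/(10351618 - 537*I*√39498)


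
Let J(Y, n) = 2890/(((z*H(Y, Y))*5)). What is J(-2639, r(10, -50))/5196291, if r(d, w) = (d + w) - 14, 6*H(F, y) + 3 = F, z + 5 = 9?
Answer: -289/4576200274 ≈ -6.3153e-8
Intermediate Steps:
z = 4 (z = -5 + 9 = 4)
H(F, y) = -½ + F/6
r(d, w) = -14 + d + w
J(Y, n) = 2890/(-10 + 10*Y/3) (J(Y, n) = 2890/(((4*(-½ + Y/6))*5)) = 2890/(((-2 + 2*Y/3)*5)) = 2890/(-10 + 10*Y/3))
J(-2639, r(10, -50))/5196291 = (867/(-3 - 2639))/5196291 = (867/(-2642))*(1/5196291) = (867*(-1/2642))*(1/5196291) = -867/2642*1/5196291 = -289/4576200274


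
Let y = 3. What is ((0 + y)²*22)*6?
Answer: 1188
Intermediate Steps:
((0 + y)²*22)*6 = ((0 + 3)²*22)*6 = (3²*22)*6 = (9*22)*6 = 198*6 = 1188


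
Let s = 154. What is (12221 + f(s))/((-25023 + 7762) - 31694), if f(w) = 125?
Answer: -12346/48955 ≈ -0.25219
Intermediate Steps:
(12221 + f(s))/((-25023 + 7762) - 31694) = (12221 + 125)/((-25023 + 7762) - 31694) = 12346/(-17261 - 31694) = 12346/(-48955) = 12346*(-1/48955) = -12346/48955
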